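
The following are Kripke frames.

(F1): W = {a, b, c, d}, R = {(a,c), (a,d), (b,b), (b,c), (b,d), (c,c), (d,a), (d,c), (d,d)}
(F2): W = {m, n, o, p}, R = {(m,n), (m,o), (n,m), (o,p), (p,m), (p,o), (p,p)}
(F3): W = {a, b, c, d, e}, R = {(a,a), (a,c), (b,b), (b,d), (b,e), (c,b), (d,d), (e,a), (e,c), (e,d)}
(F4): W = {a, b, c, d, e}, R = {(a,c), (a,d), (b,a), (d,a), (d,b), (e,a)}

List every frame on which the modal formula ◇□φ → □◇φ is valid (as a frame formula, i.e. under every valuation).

(F1)

This is the axiom for convergence; its first-order frame correspondent is ∀x ∀y ∀z (Rxy ∧ Rxz → ∃w (Ryw ∧ Rzw)).
(F1): holds.
(F2): fails — Rmo and Rmn but o and n have no common successor.
(F3): fails — Raa and Rac but a and c have no common successor.
(F4): fails — Rac and Rac but c and c have no common successor.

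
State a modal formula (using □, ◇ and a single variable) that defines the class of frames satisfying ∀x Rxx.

□ψ → ψ

This is reflexivity; the standard corresponding axiom is T: □ψ → ψ.
Suppose □ψ→ψ is valid. At any x set V(ψ)={w : Rxw}. Then □ψ holds at x, so ψ holds at x, i.e. Rxx.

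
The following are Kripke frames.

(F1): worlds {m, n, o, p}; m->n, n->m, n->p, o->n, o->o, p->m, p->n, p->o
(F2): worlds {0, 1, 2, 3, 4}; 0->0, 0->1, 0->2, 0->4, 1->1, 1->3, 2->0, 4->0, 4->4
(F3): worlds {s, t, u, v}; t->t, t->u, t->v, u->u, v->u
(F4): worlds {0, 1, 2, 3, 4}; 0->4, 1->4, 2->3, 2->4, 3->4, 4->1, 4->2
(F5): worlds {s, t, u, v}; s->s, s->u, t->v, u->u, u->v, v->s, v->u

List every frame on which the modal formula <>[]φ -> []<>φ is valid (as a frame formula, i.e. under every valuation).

(F3), (F5)

This is the axiom for convergence; its first-order frame correspondent is forall x forall y forall z (Rxy & Rxz -> exists w (Ryw & Rzw)).
(F1): fails — Ron and Roo but n and o have no common successor.
(F2): fails — R02 and R01 but 2 and 1 have no common successor.
(F3): holds.
(F4): fails — R23 and R24 but 3 and 4 have no common successor.
(F5): holds.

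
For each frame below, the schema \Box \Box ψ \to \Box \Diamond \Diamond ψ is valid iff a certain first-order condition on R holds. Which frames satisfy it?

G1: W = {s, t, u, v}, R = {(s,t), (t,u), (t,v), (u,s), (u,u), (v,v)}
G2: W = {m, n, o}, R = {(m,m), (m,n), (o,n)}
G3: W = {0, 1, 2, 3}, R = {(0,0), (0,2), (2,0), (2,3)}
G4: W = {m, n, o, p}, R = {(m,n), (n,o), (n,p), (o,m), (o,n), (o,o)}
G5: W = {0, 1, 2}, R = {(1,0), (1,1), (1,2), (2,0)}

G1

This is the axiom for a generalized confluence (Geach) condition; its first-order frame correspondent is \forall x \forall z (xRz \to \exists w (x R^2 w \wedge z R^2 w)).
G1: condition met.
G2: fails — mRn but no w with mR²w and nR²w.
G3: fails — 2R3 but no w with 2R²w and 3R²w.
G4: fails — nRp but no w with nR²w and pR²w.
G5: fails — 1R0 but no w with 1R²w and 0R²w.
Valid on: G1.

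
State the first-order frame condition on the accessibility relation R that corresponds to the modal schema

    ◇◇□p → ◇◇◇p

∀x ∀y (xR²y → ∃w (yRw ∧ xR³w))

This is a Sahlqvist (Geach-type) schema ◇^2□^1p → □^0◇^3p.
Minimal-valuation argument: fix x; take any y with xR^2y and any z with xR^0z. Set V(p) to the set of worlds R-reachable from y in exactly 1 step. Then □^1p holds at y, so the antecedent holds at x; validity forces ◇^3p at z, giving a w with zR^3w and yR^1w.
First-order correspondent: ∀x ∀y (xR²y → ∃w (yRw ∧ xR³w)).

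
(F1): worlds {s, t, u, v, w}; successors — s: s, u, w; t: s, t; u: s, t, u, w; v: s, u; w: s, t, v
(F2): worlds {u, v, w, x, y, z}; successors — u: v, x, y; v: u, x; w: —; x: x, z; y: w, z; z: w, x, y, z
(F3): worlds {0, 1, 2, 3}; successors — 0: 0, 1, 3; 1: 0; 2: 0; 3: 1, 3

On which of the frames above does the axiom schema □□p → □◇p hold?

(F1), (F3)

This is the axiom for a generalized confluence (Geach) condition; its first-order frame correspondent is ∀x ∀z (xRz → ∃w (xR²w ∧ zRw)).
(F1): ✓.
(F2): fails — yRw but no t with yR²t and wRt.
(F3): ✓.
Valid on: (F1), (F3).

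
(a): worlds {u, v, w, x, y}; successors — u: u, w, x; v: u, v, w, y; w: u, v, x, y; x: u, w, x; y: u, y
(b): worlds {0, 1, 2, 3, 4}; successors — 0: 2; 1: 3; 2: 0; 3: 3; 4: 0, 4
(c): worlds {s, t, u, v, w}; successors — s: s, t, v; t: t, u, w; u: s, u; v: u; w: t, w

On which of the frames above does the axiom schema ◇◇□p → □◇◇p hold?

(a)

This is the axiom for a generalized confluence (Geach) condition; its first-order frame correspondent is ∀x ∀y ∀z ((xR²y ∧ xRz) → ∃w (yRw ∧ zR²w)).
(a): condition met.
(b): fails — 4R²0, 4R0 but no w with 0Rw and 0R²w.
(c): fails — sR²w, sRv but no w* with wRw* and vR²w*.
Valid on: (a).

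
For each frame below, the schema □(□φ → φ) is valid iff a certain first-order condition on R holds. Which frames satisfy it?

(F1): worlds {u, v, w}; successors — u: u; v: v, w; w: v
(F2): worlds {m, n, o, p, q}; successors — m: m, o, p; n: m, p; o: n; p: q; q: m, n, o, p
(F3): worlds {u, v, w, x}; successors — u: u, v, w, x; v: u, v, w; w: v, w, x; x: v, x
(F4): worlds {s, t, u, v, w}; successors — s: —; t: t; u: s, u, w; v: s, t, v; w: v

Frame correspondent (Sahlqvist): ∀x ∀y (Rxy → Ryy) — i.e. shift-reflexivity.
(F1): fails — Rvw but not Rww.
(F2): fails — Ron but not Rnn.
(F3): satisfies the condition.
(F4): fails — Ruw but not Rww.
Valid on: (F3).

(F3)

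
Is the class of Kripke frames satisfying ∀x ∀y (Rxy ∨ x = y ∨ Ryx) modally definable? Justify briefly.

Modal frame validity is preserved under disjoint unions.
Take 3 disjoint single-world reflexive frames: each is trivially connected, but their disjoint union has 3 worlds with no edge between distinct components, so it is not connected.
So no modal formula (or set of formulas) defines exactly the connected frames.

No — not modally definable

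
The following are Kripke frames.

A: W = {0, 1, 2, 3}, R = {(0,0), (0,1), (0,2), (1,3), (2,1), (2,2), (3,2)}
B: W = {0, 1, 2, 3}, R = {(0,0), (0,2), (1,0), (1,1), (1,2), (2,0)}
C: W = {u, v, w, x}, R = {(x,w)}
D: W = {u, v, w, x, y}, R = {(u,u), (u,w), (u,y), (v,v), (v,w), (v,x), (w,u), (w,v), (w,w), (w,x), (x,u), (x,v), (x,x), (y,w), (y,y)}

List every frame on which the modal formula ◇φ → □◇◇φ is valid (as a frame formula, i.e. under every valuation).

D

The schema corresponds to a generalized confluence (Geach) condition: ∀x ∀y ∀z ((xRy ∧ xRz) → ∃w (y = w ∧ zR²w)).
A: fails — 0R0, 0R1 but no w with 0=w and 1R²w.
B: fails — 1R1, 1R0 but no w with 1=w and 0R²w.
C: fails — xRw, xRw but no t with w=t and wR²t.
D: holds.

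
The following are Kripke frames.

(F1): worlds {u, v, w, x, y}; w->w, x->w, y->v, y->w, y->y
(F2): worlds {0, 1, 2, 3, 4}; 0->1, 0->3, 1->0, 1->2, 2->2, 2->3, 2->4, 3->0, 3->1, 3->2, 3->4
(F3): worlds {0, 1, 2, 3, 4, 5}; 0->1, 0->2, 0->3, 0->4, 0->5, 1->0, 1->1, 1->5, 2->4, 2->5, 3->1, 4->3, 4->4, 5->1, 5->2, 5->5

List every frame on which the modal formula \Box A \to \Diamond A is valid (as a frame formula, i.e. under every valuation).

Frame correspondent (Sahlqvist): \forall x \exists y Rxy — i.e. seriality.
(F1): fails — world u has no successor.
(F2): fails — world 4 has no successor.
(F3): holds.
Valid on: (F3).

(F3)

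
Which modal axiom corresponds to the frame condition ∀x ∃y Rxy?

A defining formula is □r → ◇r (the D axiom).
Suppose □r→◇r is valid. At any x set V(r)=W. Then □r at x, so ◇r at x, so x has a successor.

□r → ◇r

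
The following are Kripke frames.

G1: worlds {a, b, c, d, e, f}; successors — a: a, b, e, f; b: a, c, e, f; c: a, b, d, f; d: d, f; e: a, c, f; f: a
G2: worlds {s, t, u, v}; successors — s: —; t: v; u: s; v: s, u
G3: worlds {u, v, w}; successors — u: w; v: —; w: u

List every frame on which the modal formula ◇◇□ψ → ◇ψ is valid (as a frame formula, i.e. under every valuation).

G3

This is the axiom for a generalized confluence (Geach) condition; its first-order frame correspondent is ∀x ∀y (xR²y → ∃w (yRw ∧ xRw)).
G1: fails — dR²f but no w with fRw and dRw.
G2: fails — tR²s but no w with sRw and tRw.
G3: ✓.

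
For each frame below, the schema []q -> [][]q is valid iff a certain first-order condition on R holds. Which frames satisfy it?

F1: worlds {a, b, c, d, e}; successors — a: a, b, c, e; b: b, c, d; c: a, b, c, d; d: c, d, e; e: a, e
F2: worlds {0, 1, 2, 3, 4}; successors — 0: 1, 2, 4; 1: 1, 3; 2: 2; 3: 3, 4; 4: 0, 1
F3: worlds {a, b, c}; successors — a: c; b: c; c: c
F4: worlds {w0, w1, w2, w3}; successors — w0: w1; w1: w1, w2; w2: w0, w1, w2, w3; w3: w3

The schema corresponds to transitivity: forall x forall y forall z (Rxy & Ryz -> Rxz).
F1: fails — Rbc and Rca but not Rba.
F2: fails — R34 and R40 but not R30.
F3: condition met.
F4: fails — Rw1w2 and Rw2w0 but not Rw1w0.

F3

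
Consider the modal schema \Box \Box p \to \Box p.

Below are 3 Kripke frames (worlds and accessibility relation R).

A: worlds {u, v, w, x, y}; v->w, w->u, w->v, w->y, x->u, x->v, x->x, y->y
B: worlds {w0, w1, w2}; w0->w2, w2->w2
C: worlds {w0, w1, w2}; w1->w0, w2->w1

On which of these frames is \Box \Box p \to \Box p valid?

B

Frame correspondent (Sahlqvist): \forall x \forall y (Rxy \to \exists z (Rxz \wedge Rzy)) — i.e. density.
A: fails — Rwu but no z with Rwz and Rzu.
B: holds.
C: fails — Rw1w0 but no z with Rw1z and Rzw0.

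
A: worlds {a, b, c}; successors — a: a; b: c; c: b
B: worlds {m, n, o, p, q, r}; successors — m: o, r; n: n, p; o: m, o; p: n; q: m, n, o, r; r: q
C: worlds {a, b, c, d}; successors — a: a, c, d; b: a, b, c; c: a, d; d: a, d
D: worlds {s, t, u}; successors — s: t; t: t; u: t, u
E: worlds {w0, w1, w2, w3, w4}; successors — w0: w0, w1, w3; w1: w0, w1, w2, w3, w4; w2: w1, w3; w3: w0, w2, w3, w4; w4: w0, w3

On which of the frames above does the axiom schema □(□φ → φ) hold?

The schema corresponds to shift-reflexivity: ∀x ∀y (Rxy → Ryy).
A: fails — Rbc but not Rcc.
B: fails — Rom but not Rmm.
C: fails — Rbc but not Rcc.
D: condition met.
E: fails — Rw1w2 but not Rw2w2.

D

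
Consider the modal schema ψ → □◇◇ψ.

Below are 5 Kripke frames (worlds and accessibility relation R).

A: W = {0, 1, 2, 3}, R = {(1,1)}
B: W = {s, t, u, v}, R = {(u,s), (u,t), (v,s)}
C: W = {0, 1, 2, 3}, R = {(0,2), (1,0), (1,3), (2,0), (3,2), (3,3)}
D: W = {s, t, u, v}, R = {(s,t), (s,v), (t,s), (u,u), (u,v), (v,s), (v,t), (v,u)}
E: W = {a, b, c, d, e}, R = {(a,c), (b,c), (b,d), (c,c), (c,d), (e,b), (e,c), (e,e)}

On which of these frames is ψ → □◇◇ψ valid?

A

The schema corresponds to a generalized confluence (Geach) condition: ∀x ∀z (xRz → ∃w (x = w ∧ zR²w)).
A: ✓.
B: fails — uRs but no w with u=w and sR²w.
C: fails — 0R2 but no w with 0=w and 2R²w.
D: fails — sRt but no w with s=w and tR²w.
E: fails — aRc but no w with a=w and cR²w.
Valid on: A.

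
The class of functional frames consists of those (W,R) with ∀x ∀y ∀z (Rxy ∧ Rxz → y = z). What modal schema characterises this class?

◇q → □q

The condition is partial functionality. The CD schema ◇q → □q defines it.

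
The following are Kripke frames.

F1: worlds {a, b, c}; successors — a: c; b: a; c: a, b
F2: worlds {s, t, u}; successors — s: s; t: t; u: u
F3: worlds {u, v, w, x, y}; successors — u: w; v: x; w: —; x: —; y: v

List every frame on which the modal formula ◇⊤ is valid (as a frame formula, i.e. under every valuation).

This is the axiom for seriality; its first-order frame correspondent is ∀x ∃y Rxy.
F1: holds.
F2: holds.
F3: fails — world w has no successor.

F1, F2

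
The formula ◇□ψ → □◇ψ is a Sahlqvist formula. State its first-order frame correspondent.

Suppose ◇□ψ→□◇ψ is valid. Take Rxy, Rxz and set V(ψ)={w : Ryw}. Then □ψ at y so ◇□ψ at x, so □◇ψ at x, so ◇ψ at z, giving w with Rzw and Ryw.
Conversely, on a frame with convergence the schema holds at every world under every valuation.
So the correspondent is convergence.

Convergence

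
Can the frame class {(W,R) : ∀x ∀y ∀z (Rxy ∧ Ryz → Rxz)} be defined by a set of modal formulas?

The condition is transitivity. A defining modal formula is □q → □□q.
Suppose □q→□□q is valid. Take Rxy, Ryz and set V(q)={w : Rxw}. Then □q at x, so □□q at x, so □q at y, so q at z, i.e. Rxz.

Definable; □q → □□q defines it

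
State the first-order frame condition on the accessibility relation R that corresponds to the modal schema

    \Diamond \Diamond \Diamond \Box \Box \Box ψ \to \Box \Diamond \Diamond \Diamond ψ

This is a Sahlqvist (Geach-type) schema ◇^3□^3ψ → □^1◇^3ψ.
First-order correspondent: \forall x \forall y \forall z ((x R^3 y \wedge xRz) \to \exists w (y R^3 w \wedge z R^3 w)).

\forall x \forall y \forall z ((x R^3 y \wedge xRz) \to \exists w (y R^3 w \wedge z R^3 w))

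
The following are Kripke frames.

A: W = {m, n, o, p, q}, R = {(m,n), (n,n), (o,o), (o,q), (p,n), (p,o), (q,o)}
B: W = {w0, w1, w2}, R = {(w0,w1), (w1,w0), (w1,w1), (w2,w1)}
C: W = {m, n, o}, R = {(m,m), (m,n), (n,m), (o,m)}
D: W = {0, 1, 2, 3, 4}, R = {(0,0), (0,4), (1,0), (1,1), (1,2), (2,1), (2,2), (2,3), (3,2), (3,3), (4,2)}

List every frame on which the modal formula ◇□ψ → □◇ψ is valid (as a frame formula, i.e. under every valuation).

B, C

Frame correspondent (Sahlqvist): ∀x ∀y ∀z (Rxy ∧ Rxz → ∃w (Ryw ∧ Rzw)) — i.e. convergence.
A: fails — Rpn and Rpo but n and o have no common successor.
B: holds.
C: holds.
D: fails — R00 and R04 but 0 and 4 have no common successor.
Valid on: B, C.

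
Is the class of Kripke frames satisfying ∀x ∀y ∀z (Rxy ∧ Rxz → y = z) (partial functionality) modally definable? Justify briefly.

This is a Sahlqvist condition; the CD axiom ◇p → □p defines it.

Yes, by ◇p → □p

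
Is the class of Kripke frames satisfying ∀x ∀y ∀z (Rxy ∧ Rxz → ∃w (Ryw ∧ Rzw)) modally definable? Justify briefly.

Definable; ◇□p → □◇p defines it

The condition is convergence. A defining modal formula is ◇□p → □◇p.
Suppose ◇□p→□◇p is valid. Take Rxy, Rxz and set V(p)={w : Ryw}. Then □p at y so ◇□p at x, so □◇p at x, so ◇p at z, giving w with Rzw and Ryw.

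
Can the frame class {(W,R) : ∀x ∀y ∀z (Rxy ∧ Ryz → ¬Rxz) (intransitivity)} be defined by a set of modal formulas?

Not modally definable

If a class were modally definable it would be closed under surjective bounded morphisms (Goldblatt–Thomason).
The 5-cycle (worlds s,t,u,v,w with s→t→u→v→w→s) is intransitive. Mapping every world to a single reflexive point • is a surjective bounded morphism; the reflexive point is not intransitive (R••∧R•• but R••).
So the class is not modally definable.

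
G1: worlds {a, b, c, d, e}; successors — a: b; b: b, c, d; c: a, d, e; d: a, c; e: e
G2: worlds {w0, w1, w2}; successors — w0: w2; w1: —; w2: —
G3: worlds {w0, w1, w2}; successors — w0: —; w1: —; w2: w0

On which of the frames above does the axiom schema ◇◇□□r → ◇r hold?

G2, G3

The schema corresponds to a generalized confluence (Geach) condition: ∀x ∀y (xR²y → ∃w (yR²w ∧ xRw)).
G1: fails — bR²e but no w with eR²w and bRw.
G2: holds.
G3: holds.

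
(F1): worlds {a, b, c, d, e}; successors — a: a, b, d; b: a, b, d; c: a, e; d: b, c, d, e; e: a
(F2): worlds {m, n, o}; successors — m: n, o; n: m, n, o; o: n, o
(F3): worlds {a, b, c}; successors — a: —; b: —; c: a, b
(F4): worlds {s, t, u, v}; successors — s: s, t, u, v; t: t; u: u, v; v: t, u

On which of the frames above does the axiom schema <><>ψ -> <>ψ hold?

(F3)

Frame correspondent (Sahlqvist): forall x forall y forall z (Rxy & Ryz -> Rxz) — i.e. transitivity.
(F1): fails — Rdc and Rca but not Rda.
(F2): fails — Ron and Rnm but not Rom.
(F3): holds.
(F4): fails — Ruv and Rvt but not Rut.
Valid on: (F3).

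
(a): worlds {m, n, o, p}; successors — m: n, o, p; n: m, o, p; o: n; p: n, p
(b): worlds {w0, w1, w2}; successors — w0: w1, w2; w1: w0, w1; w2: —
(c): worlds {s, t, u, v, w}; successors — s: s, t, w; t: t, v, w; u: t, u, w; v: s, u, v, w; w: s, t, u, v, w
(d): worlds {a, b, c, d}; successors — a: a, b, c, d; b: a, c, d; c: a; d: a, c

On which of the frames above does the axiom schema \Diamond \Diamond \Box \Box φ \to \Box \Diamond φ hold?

(c), (d)

This is the axiom for a generalized confluence (Geach) condition; its first-order frame correspondent is \forall x \forall y \forall z ((x R^2 y \wedge xRz) \to \exists w (y R^2 w \wedge zRw)).
(a): fails — mR²o, mRo but no w with oR²w and oRw.
(b): fails — w0R²w0, w0Rw2 but no w with w0R²w and w2Rw.
(c): ✓.
(d): ✓.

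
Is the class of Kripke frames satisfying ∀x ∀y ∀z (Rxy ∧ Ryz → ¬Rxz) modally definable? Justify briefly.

Modal frame validity is preserved under surjective bounded morphisms.
The 7-cycle (worlds 0,1,2,3,4,5,6 with 0→1→2→3→4→5→6→0) is intransitive. Mapping every world to a single reflexive point • is a surjective bounded morphism; the reflexive point is not intransitive (R••∧R•• but R••).
Hence intransitivity is not modally definable.

No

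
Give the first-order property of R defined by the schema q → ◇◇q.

This is a Sahlqvist (Geach-type) schema ◇^0□^0q → □^0◇^2q.
Minimal-valuation argument: fix x; take any y with xR^0y and any z with xR^0z. Set V(q) to the set of worlds R-reachable from y in exactly 0 steps. Then □^0q holds at y, so the antecedent holds at x; validity forces ◇^2q at z, giving a w with zR^2w and yR^0w.
First-order correspondent: ∀x ∃w (x = w ∧ xR²w).

∀x ∃w (x = w ∧ xR²w)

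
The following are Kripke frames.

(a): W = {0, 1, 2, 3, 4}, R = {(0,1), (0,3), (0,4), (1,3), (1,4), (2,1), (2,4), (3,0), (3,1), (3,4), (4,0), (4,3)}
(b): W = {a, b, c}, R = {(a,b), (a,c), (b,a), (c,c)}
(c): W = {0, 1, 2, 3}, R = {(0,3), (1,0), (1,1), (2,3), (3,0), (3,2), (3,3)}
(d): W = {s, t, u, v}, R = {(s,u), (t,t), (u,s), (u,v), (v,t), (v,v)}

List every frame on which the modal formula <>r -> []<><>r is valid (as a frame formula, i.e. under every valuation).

(a)

The schema corresponds to a generalized confluence (Geach) condition: forall x forall y forall z ((xRy & xRz) -> exists w (y = w & z R^2 w)).
(a): satisfies the condition.
(b): fails — aRb, aRc but no w with b=w and cR²w.
(c): fails — 1R1, 1R0 but no w with 1=w and 0R²w.
(d): fails — uRs, uRv but no w with s=w and vR²w.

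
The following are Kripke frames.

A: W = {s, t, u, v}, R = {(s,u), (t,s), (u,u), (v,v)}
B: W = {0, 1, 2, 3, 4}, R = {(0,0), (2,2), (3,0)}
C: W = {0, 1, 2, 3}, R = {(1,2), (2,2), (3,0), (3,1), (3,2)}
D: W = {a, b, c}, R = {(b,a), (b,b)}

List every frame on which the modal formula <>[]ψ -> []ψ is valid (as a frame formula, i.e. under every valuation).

B

Frame correspondent (Sahlqvist): forall x forall y forall z (Rxy & Rxz -> Ryz) — i.e. the Euclidean property.
A: fails — Rts and Rts but not Rss.
B: holds.
C: fails — R32 and R31 but not R21.
D: fails — Rba and Rba but not Raa.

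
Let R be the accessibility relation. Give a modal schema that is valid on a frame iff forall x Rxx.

The condition is reflexivity. The T schema □ψ → ψ defines it.

□ψ → ψ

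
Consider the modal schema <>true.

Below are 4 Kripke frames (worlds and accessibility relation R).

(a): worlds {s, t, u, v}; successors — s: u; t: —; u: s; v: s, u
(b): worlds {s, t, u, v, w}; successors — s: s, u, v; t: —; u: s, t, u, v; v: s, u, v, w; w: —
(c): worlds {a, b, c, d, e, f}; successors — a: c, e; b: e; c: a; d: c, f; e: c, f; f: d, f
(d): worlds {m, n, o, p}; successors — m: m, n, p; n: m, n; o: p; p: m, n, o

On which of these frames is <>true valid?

This is the axiom for seriality; its first-order frame correspondent is forall x exists y Rxy.
(a): fails — world t has no successor.
(b): fails — world t has no successor.
(c): holds.
(d): holds.

(c), (d)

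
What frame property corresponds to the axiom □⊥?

□⊥ is valid iff no world has any successor (otherwise □⊥ fails at any world with one).
Conversely, on a frame with emptiness of R the schema holds at every world under every valuation.
So the correspondent is emptiness of R.

emptiness of R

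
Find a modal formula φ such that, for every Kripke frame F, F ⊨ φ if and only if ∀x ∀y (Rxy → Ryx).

A defining formula is ψ → □◇ψ (the B axiom).
Suppose ψ→□◇ψ is valid. Take Rxy and set V(ψ)={x}. Then ψ at x, so □◇ψ at x, so ◇ψ at y, so some z with Ryz has ψ; z=x, i.e. Ryx.

ψ → □◇ψ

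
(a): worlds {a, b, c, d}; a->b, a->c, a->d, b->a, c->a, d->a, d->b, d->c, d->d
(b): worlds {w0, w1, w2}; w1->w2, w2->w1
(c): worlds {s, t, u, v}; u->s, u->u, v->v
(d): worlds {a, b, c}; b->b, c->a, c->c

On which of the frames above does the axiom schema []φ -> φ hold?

This is the axiom for reflexivity; its first-order frame correspondent is forall x Rxx.
(a): fails — world a does not see itself.
(b): fails — world w0 does not see itself.
(c): fails — world s does not see itself.
(d): fails — world a does not see itself.
Valid on no frame.

none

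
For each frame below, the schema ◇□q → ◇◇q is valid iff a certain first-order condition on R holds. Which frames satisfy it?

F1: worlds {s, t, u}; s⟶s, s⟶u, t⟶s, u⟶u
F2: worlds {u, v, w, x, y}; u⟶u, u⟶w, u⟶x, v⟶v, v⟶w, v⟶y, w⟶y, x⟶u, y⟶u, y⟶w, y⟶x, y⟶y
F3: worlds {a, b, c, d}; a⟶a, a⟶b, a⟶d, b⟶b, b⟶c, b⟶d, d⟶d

This is the axiom for a generalized confluence (Geach) condition; its first-order frame correspondent is ∀x ∀y (xRy → ∃w (yRw ∧ xR²w)).
F1: condition met.
F2: condition met.
F3: fails — bRc but no w with cRw and bR²w.
Valid on: F1, F2.

F1, F2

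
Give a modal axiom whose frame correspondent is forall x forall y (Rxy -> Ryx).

This is symmetry; the standard corresponding axiom is B: p → □◇p.

p → □◇p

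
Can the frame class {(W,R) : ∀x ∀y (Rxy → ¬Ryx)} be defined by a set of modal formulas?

No — not modally definable

Any modally definable frame class is closed under surjective bounded morphisms.
The 3-cycle (worlds w0,w1,w2 with w0→w1→w2→w0) is asymmetric. Mapping every world to a single reflexive point • is a surjective bounded morphism, and the reflexive point is not asymmetric (R•• but asymmetry requires ¬R••).
So no modal formula (or set of formulas) defines exactly the asymmetric frames.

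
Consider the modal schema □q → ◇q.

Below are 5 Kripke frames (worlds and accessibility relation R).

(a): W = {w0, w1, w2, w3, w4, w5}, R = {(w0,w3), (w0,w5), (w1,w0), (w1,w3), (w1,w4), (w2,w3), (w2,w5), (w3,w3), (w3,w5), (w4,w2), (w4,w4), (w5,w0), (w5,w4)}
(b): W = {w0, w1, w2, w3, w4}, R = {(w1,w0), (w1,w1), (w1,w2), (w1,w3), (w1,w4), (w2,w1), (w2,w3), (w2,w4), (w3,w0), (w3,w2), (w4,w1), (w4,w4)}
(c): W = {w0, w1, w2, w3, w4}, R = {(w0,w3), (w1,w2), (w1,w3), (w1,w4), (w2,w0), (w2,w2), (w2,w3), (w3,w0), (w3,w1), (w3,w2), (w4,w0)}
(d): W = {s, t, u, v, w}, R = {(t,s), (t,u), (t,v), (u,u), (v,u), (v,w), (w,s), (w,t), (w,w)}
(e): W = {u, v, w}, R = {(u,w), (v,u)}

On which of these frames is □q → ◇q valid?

The schema corresponds to seriality: ∀x ∃y Rxy.
(a): ✓.
(b): fails — world w0 has no successor.
(c): ✓.
(d): fails — world s has no successor.
(e): fails — world w has no successor.

(a), (c)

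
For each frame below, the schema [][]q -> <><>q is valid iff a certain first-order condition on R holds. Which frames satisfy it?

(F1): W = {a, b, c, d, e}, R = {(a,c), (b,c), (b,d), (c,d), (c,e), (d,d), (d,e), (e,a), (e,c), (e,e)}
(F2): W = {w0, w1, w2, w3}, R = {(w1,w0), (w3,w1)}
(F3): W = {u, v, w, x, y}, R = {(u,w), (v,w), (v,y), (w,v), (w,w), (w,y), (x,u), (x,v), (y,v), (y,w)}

This is the axiom for a generalized confluence (Geach) condition; its first-order frame correspondent is forall x exists w (x R^2 w & x R^2 w).
(F1): ✓.
(F2): fails — at w0 but no w with w0R²w and w0R²w.
(F3): ✓.

(F1), (F3)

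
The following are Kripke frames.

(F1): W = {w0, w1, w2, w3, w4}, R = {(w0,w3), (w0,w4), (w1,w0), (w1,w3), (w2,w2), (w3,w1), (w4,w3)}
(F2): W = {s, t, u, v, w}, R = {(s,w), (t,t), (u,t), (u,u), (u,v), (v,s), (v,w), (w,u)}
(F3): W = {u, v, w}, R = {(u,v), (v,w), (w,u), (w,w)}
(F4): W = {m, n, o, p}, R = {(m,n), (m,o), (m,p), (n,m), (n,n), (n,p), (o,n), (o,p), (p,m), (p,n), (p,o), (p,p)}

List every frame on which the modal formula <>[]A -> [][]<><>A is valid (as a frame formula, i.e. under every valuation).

(F4)

This is the axiom for a generalized confluence (Geach) condition; its first-order frame correspondent is forall x forall y forall z ((xRy & x R^2 z) -> exists w (yRw & z R^2 w)).
(F1): fails — w0Rw3, w0R²w3 but no w with w3Rw and w3R²w.
(F2): fails — uRt, uR²s but no w* with tRw* and sR²w*.
(F3): fails — wRu, wR²u but no t with uRt and uR²t.
(F4): holds.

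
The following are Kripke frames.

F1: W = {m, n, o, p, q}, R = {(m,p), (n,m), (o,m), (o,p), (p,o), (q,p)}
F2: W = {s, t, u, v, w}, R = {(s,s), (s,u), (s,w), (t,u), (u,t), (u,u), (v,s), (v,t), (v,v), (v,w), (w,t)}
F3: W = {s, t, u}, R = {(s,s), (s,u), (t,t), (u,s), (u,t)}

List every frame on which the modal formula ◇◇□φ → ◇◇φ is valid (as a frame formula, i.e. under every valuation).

Frame correspondent (Sahlqvist): ∀x ∀y (xR²y → ∃w (yRw ∧ xR²w)) — i.e. a generalized confluence (Geach) condition.
F1: fails — mR²o but no w with oRw and mR²w.
F2: holds.
F3: holds.

F2, F3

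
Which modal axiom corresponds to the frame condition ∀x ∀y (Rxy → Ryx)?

A defining formula is q → □◇q (the B axiom).

q → □◇q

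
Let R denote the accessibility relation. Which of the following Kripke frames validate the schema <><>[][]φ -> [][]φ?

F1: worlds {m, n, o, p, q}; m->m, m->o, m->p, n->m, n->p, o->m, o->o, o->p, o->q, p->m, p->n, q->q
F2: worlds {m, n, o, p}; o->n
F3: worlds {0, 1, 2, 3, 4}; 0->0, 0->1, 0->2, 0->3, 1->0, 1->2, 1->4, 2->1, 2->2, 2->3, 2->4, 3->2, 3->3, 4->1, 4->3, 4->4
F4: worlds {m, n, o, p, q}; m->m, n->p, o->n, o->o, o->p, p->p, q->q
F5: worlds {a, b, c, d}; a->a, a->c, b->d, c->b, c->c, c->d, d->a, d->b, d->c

Frame correspondent (Sahlqvist): forall x forall y forall z ((x R^2 y & x R^2 z) -> exists w (y R^2 w & z = w)) — i.e. a generalized confluence (Geach) condition.
F1: fails — mR²n, mR²q but no w with nR²w and q=w.
F2: satisfies the condition.
F3: fails — 0R²3, 0R²0 but no w with 3R²w and 0=w.
F4: fails — oR²n, oR²n but no w with nR²w and n=w.
F5: fails — aR²b, aR²d but no w with bR²w and d=w.
Valid on: F2.

F2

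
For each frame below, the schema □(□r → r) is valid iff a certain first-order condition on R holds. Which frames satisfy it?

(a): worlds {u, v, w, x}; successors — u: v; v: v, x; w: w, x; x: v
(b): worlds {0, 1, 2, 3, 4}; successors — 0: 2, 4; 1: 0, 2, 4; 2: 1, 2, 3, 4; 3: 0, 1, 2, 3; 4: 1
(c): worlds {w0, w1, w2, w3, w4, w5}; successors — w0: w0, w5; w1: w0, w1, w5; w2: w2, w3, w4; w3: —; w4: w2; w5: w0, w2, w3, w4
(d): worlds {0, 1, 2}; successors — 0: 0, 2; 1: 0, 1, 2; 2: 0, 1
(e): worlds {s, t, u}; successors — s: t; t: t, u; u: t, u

(e)

This is the axiom for shift-reflexivity; its first-order frame correspondent is ∀x ∀y (Rxy → Ryy).
(a): fails — Rwx but not Rxx.
(b): fails — R10 but not R00.
(c): fails — Rw1w5 but not Rw5w5.
(d): fails — R02 but not R22.
(e): condition met.
Valid on: (e).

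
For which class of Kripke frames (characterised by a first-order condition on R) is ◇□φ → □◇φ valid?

convergence: ∀x ∀y ∀z (Rxy ∧ Rxz → ∃w (Ryw ∧ Rzw))

Suppose ◇□φ→□◇φ is valid. Take Rxy, Rxz and set V(φ)={w : Ryw}. Then □φ at y so ◇□φ at x, so □◇φ at x, so ◇φ at z, giving w with Rzw and Ryw.
The converse is a direct semantic check.
So the correspondent is convergence.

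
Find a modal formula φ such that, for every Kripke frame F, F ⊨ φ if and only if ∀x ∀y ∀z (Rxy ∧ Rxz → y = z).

The condition is partial functionality. The CD schema ◇r → □r defines it.

◇r → □r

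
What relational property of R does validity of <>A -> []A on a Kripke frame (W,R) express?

This schema is the CD axiom.
It corresponds to partial functionality: forall x forall y forall z (Rxy & Rxz -> y = z).

partial functionality: forall x forall y forall z (Rxy & Rxz -> y = z)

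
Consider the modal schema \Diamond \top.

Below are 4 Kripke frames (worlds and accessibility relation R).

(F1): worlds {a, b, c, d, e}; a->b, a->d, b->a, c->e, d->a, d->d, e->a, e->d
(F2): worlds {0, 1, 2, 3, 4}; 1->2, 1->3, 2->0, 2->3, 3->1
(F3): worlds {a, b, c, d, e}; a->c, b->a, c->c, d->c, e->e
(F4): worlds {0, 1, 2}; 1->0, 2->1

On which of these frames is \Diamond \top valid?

The schema corresponds to seriality: \forall x \exists y Rxy.
(F1): satisfies the condition.
(F2): fails — world 0 has no successor.
(F3): satisfies the condition.
(F4): fails — world 0 has no successor.
Valid on: (F1), (F3).

(F1), (F3)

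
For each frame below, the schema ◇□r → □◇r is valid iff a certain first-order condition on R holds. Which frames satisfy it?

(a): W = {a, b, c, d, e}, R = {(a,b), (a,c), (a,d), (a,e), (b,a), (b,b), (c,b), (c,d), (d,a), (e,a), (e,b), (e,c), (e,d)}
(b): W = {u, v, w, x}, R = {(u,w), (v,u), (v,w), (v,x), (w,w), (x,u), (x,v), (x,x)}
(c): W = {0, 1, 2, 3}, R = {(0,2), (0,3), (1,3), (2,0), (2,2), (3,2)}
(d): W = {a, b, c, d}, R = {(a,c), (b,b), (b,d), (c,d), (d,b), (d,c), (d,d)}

Frame correspondent (Sahlqvist): ∀x ∀y ∀z (Rxy ∧ Rxz → ∃w (Ryw ∧ Rzw)) — i.e. convergence.
(a): fails — Rac and Rad but c and d have no common successor.
(b): fails — Rvw and Rvx but w and x have no common successor.
(c): satisfies the condition.
(d): satisfies the condition.
Valid on: (c), (d).

(c), (d)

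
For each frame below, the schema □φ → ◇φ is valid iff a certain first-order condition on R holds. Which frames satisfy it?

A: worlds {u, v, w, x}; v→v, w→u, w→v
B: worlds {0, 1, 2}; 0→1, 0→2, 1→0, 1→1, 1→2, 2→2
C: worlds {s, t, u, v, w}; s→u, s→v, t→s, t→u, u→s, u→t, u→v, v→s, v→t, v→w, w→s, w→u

B, C

This is the axiom for seriality; its first-order frame correspondent is ∀x ∃y Rxy.
A: fails — world u has no successor.
B: ✓.
C: ✓.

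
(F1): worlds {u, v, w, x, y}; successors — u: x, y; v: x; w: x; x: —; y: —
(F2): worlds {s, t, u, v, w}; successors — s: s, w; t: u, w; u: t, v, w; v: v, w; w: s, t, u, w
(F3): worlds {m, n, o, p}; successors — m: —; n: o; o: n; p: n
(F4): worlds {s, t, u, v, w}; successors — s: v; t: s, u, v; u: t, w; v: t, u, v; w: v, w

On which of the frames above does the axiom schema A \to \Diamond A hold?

The schema corresponds to reflexivity: \forall x Rxx.
(F1): fails — world u does not see itself.
(F2): fails — world t does not see itself.
(F3): fails — world m does not see itself.
(F4): fails — world s does not see itself.

none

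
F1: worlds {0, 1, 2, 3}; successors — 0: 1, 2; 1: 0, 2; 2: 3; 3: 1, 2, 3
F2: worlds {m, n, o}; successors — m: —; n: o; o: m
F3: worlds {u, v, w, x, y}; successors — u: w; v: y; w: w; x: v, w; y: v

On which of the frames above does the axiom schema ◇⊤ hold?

F1, F3

This is the axiom for seriality; its first-order frame correspondent is ∀x ∃y Rxy.
F1: condition met.
F2: fails — world m has no successor.
F3: condition met.
Valid on: F1, F3.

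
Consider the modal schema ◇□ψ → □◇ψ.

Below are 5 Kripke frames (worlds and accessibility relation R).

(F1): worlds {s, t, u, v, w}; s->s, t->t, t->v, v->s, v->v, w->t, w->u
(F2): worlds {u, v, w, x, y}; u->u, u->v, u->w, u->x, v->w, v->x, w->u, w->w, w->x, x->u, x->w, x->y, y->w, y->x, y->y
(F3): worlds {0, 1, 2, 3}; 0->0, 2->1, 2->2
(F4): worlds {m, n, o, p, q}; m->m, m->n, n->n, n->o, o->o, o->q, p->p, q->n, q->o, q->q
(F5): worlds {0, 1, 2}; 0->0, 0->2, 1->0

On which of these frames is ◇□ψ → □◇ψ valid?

(F2), (F4)

This is the axiom for convergence; its first-order frame correspondent is ∀x ∀y ∀z (Rxy ∧ Rxz → ∃w (Ryw ∧ Rzw)).
(F1): fails — Rwt and Rwu but t and u have no common successor.
(F2): condition met.
(F3): fails — R22 and R21 but 2 and 1 have no common successor.
(F4): condition met.
(F5): fails — R00 and R02 but 0 and 2 have no common successor.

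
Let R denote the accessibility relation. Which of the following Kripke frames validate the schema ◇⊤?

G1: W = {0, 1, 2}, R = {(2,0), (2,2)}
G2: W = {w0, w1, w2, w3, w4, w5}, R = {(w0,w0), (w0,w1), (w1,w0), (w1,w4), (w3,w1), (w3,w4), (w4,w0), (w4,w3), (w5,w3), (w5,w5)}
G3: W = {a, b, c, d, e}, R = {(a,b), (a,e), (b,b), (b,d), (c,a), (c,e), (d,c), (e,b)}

G3

The schema corresponds to seriality: ∀x ∃y Rxy.
G1: fails — world 0 has no successor.
G2: fails — world w2 has no successor.
G3: holds.
Valid on: G3.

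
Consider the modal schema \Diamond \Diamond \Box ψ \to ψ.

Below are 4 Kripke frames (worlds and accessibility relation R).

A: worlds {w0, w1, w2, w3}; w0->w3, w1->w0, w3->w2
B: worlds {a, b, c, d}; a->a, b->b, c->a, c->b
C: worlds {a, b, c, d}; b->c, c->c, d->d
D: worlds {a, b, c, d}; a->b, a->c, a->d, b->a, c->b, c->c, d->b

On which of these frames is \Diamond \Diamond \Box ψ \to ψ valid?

The schema corresponds to a generalized confluence (Geach) condition: \forall x \forall y (x R^2 y \to \exists w (yRw \wedge x = w)).
A: fails — w0R²w2 but no w with w2Rw and w0=w.
B: fails — cR²a but no w with aRw and c=w.
C: fails — bR²c but no w with cRw and b=w.
D: fails — aR²a but no w with aRw and a=w.

none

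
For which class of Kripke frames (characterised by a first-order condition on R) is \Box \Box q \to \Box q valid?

Suppose □□q→□q is valid. Take Rxy and set V(q)={w : xR²w}. Then □□q at x, so □q at x, so q at y, i.e. ∃z(Rxz∧Rzy).
Conversely, any frame satisfying \forall x \forall y (Rxy \to \exists z (Rxz \wedge Rzy)) validates the schema.
So the correspondent is density.

density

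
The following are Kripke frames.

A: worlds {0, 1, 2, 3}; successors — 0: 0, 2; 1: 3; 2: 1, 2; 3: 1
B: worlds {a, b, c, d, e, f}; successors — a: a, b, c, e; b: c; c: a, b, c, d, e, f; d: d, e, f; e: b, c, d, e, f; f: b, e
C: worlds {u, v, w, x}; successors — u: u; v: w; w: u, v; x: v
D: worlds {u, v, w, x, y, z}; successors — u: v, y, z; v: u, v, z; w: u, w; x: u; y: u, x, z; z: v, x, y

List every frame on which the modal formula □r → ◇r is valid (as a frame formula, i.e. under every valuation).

The schema corresponds to seriality: ∀x ∃y Rxy.
A: satisfies the condition.
B: satisfies the condition.
C: satisfies the condition.
D: satisfies the condition.
Valid on: A, B, C, D.

A, B, C, D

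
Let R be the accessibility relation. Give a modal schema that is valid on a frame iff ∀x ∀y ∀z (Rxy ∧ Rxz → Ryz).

A defining formula is ◇s → □◇s (the 5 axiom).
Suppose ◇s→□◇s is valid. Take Rxy, Rxz and set V(s)={y}. Then ◇s at x, so □◇s at x, so ◇s at z, so some w with Rzw has s; w=y, i.e. Rzy. By symmetry of the argument, Ryz.

◇s → □◇s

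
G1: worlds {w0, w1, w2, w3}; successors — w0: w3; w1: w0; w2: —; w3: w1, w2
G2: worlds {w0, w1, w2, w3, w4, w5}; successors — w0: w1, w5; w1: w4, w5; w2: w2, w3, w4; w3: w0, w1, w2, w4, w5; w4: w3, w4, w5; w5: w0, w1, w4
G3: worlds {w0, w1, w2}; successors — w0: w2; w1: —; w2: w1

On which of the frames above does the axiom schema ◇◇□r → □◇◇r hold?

G2

The schema corresponds to a generalized confluence (Geach) condition: ∀x ∀y ∀z ((xR²y ∧ xRz) → ∃w (yRw ∧ zR²w)).
G1: fails — w0R²w2, w0Rw3 but no w with w2Rw and w3R²w.
G2: satisfies the condition.
G3: fails — w0R²w1, w0Rw2 but no w with w1Rw and w2R²w.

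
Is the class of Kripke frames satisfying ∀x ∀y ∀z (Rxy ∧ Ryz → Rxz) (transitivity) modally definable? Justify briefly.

Yes — defined by □r → □□r

Yes: it is transitivity, defined by the 4 schema □r → □□r.
Suppose □r→□□r is valid. Take Rxy, Ryz and set V(r)={w : Rxw}. Then □r at x, so □□r at x, so □r at y, so r at z, i.e. Rxz.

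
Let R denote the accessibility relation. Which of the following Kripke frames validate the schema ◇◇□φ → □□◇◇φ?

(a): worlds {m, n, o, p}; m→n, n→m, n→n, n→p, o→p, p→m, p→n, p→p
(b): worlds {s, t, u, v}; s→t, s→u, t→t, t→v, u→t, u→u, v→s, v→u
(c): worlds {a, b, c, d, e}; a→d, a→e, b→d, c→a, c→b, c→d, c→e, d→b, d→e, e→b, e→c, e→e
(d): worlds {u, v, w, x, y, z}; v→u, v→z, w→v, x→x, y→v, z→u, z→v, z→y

This is the axiom for a generalized confluence (Geach) condition; its first-order frame correspondent is ∀x ∀y ∀z ((xR²y ∧ xR²z) → ∃w (yRw ∧ zR²w)).
(a): satisfies the condition.
(b): satisfies the condition.
(c): fails — aR²b, aR²b but no w with bRw and bR²w.
(d): fails — vR²u, vR²u but no t with uRt and uR²t.

(a), (b)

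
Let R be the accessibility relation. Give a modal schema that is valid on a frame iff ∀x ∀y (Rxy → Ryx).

s → □◇s

A defining formula is s → □◇s (the B axiom).
Suppose s→□◇s is valid. Take Rxy and set V(s)={x}. Then s at x, so □◇s at x, so ◇s at y, so some z with Ryz has s; z=x, i.e. Ryx.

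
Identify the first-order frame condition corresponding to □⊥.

Emptiness of R

□⊥ is valid iff no world has any successor (otherwise □⊥ fails at any world with one).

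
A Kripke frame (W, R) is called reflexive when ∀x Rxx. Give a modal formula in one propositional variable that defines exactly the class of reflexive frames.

□p → p

The condition is reflexivity. The T schema □p → p defines it.
Suppose □p→p is valid. At any x set V(p)={w : Rxw}. Then □p holds at x, so p holds at x, i.e. Rxx.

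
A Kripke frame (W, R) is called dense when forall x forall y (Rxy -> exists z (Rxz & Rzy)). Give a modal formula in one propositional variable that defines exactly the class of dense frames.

This is density; the standard corresponding axiom is C4: □□s → □s.
Suppose □□s→□s is valid. Take Rxy and set V(s)={w : xR²w}. Then □□s at x, so □s at x, so s at y, i.e. ∃z(Rxz∧Rzy).

□□s → □s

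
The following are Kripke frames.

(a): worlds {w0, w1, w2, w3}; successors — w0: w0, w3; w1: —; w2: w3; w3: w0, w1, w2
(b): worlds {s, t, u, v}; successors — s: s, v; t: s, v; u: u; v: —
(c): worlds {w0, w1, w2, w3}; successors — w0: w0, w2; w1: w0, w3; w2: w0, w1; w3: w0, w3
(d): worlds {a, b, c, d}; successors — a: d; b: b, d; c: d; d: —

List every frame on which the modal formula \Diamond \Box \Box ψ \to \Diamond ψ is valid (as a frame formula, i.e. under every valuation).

Frame correspondent (Sahlqvist): \forall x \forall y (xRy \to \exists w (y R^2 w \wedge xRw)) — i.e. a generalized confluence (Geach) condition.
(a): fails — w3Rw1 but no w with w1R²w and w3Rw.
(b): fails — sRv but no w with vR²w and sRw.
(c): satisfies the condition.
(d): fails — aRd but no w with dR²w and aRw.
Valid on: (c).

(c)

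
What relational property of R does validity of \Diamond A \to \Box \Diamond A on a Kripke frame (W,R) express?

Suppose ◇A→□◇A is valid. Take Rxy, Rxz and set V(A)={y}. Then ◇A at x, so □◇A at x, so ◇A at z, so some w with Rzw has A; w=y, i.e. Rzy. By symmetry of the argument, Ryz.
Conversely, any frame satisfying \forall x \forall y \forall z (Rxy \wedge Rxz \to Ryz) validates the schema.
Frame condition: \forall x \forall y \forall z (Rxy \wedge Rxz \to Ryz).

The Euclidean property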